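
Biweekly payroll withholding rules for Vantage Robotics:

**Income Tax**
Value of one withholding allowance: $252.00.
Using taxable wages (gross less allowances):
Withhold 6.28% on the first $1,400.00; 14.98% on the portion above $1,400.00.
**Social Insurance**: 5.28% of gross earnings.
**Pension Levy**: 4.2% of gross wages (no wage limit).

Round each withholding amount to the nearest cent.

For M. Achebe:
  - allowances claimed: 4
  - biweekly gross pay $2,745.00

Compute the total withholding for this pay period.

$398.63

Income Tax: taxable = $2,745.00 − 4×$252.00 = $1,737.00
  $87.92 + 14.98% × ($1,737.00 − $1,400.00) = $87.92 + 14.98% × $337.00 = $138.40
Social Insurance: 5.28% × $2,745.00 = $144.94
Pension Levy: 4.2% × $2,745.00 = $115.29
Total: $138.40 + $144.94 + $115.29 = $398.63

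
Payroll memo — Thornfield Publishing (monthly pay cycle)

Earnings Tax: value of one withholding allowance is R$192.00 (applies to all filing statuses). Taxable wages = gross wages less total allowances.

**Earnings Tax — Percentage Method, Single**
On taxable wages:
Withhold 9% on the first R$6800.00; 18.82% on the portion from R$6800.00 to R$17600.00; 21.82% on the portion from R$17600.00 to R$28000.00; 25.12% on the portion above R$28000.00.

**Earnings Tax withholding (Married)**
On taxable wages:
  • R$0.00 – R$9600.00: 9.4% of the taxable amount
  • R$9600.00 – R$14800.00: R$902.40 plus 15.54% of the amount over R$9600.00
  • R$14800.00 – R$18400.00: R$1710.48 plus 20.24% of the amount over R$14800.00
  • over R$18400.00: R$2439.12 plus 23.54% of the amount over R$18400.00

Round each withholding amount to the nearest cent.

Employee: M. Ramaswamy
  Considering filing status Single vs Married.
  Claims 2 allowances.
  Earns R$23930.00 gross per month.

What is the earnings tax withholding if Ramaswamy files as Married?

Earnings Tax (Married): taxable = R$23930.00 − 2×R$192.00 = R$23546.00
  R$2439.12 + 23.54% × (R$23546.00 − R$18400.00) = R$2439.12 + 23.54% × R$5146.00 = R$3650.49

R$3650.49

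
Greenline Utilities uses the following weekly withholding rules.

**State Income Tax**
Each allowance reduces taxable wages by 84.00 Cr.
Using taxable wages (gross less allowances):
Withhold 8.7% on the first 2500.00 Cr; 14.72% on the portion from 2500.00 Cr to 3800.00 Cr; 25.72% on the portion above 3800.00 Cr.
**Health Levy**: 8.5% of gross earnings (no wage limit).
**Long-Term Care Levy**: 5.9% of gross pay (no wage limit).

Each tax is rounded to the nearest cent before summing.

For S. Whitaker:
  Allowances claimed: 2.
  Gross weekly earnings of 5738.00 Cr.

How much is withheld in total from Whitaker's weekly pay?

State Income Tax: taxable = 5738.00 Cr − 2×84.00 Cr = 5570.00 Cr
  408.86 Cr + 25.72% × (5570.00 Cr − 3800.00 Cr) = 408.86 Cr + 25.72% × 1770.00 Cr = 864.10 Cr
Health Levy: 8.5% × 5738.00 Cr = 487.73 Cr
Long-Term Care Levy: 5.9% × 5738.00 Cr = 338.54 Cr
Total: 864.10 Cr + 487.73 Cr + 338.54 Cr = 1690.37 Cr

1690.37 Cr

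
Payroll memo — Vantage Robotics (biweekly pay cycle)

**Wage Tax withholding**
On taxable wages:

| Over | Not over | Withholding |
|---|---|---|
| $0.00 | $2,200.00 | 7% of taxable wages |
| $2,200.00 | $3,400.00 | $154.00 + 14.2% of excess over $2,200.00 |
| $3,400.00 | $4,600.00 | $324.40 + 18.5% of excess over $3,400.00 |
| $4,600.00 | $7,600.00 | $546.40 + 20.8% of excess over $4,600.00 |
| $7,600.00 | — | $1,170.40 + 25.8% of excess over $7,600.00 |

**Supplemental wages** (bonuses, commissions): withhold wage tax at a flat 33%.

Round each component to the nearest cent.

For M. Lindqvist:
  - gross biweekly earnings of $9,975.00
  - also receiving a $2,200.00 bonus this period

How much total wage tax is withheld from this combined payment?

Wage Tax: taxable = $9,975.00
  $1,170.40 + 25.8% × ($9,975.00 − $7,600.00) = $1,170.40 + 25.8% × $2,375.00 = $1,783.15
Supplemental (33% flat on bonus): 33% × $2,200.00 = $726.00
Total wage tax: $1,783.15 + $726.00 = $2,509.15

$2,509.15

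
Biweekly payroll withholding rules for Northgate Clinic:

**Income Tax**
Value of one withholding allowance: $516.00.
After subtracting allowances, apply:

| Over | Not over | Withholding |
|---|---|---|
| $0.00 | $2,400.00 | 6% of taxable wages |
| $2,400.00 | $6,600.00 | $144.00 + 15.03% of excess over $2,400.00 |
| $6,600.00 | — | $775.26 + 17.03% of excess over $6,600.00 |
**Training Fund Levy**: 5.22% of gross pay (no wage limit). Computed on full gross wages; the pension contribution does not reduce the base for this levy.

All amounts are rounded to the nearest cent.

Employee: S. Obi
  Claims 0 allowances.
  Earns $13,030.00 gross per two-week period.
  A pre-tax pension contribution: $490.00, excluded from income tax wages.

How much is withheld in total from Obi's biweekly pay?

Income Tax: taxable = $13,030.00 − $490.00 = $12,540.00
  $775.26 + 17.03% × ($12,540.00 − $6,600.00) = $775.26 + 17.03% × $5,940.00 = $1,786.84
Training Fund Levy: 5.22% × $13,030.00 = $680.17
Total: $1,786.84 + $680.17 = $2,467.01

$2,467.01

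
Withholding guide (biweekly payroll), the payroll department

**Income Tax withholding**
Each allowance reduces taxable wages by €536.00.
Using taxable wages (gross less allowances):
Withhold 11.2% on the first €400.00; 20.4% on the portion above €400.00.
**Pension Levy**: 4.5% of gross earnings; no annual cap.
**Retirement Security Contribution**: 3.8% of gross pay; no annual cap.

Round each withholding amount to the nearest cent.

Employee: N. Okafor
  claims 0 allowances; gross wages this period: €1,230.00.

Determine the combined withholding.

€316.21

Income Tax: taxable = €1,230.00
  €44.80 + 20.4% × (€1,230.00 − €400.00) = €44.80 + 20.4% × €830.00 = €214.12
Pension Levy: 4.5% × €1,230.00 = €55.35
Retirement Security Contribution: 3.8% × €1,230.00 = €46.74
Total: €214.12 + €55.35 + €46.74 = €316.21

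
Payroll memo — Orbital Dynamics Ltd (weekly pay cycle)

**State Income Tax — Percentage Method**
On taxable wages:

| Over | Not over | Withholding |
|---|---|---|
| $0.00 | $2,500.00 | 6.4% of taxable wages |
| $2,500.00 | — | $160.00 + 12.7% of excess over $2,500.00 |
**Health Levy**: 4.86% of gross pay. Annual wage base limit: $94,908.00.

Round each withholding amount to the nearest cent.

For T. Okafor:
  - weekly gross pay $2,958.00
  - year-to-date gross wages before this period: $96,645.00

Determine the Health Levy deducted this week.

$0.00

Health Levy: YTD $96,645.00 ≥ cap $94,908.00 → $0.00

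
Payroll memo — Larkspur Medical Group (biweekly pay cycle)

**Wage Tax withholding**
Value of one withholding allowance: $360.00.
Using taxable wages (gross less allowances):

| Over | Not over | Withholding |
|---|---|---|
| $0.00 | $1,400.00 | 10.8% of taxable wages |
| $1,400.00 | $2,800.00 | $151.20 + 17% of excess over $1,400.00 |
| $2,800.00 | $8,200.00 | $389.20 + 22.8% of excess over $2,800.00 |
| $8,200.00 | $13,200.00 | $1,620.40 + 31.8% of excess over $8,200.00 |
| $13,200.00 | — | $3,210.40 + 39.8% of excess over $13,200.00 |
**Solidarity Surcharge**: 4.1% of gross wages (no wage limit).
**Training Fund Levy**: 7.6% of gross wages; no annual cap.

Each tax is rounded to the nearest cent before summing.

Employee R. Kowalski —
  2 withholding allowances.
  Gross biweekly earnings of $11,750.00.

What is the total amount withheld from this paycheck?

Wage Tax: taxable = $11,750.00 − 2×$360.00 = $11,030.00
  $1,620.40 + 31.8% × ($11,030.00 − $8,200.00) = $1,620.40 + 31.8% × $2,830.00 = $2,520.34
Solidarity Surcharge: 4.1% × $11,750.00 = $481.75
Training Fund Levy: 7.6% × $11,750.00 = $893.00
Total: $2,520.34 + $481.75 + $893.00 = $3,895.09

$3,895.09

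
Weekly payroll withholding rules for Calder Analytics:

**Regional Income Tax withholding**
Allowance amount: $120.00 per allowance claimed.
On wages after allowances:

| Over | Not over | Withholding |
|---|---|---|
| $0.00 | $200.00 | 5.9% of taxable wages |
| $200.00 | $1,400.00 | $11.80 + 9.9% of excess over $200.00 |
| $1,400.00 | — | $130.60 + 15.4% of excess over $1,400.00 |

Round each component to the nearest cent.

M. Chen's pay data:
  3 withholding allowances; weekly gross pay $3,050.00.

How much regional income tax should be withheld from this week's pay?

Regional Income Tax: taxable = $3,050.00 − 3×$120.00 = $2,690.00
  $130.60 + 15.4% × ($2,690.00 − $1,400.00) = $130.60 + 15.4% × $1,290.00 = $329.26

$329.26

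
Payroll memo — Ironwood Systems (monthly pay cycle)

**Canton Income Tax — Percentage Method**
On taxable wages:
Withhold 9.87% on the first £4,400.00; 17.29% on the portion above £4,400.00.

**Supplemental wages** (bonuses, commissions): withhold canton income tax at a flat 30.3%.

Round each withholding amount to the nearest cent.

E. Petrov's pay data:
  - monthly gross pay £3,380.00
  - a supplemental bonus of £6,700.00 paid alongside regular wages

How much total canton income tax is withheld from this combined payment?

Canton Income Tax: taxable = £3,380.00
  9.87% × £3,380.00 = £333.61
Supplemental (30.3% flat on bonus): 30.3% × £6,700.00 = £2,030.10
Total canton income tax: £333.61 + £2,030.10 = £2,363.71

£2,363.71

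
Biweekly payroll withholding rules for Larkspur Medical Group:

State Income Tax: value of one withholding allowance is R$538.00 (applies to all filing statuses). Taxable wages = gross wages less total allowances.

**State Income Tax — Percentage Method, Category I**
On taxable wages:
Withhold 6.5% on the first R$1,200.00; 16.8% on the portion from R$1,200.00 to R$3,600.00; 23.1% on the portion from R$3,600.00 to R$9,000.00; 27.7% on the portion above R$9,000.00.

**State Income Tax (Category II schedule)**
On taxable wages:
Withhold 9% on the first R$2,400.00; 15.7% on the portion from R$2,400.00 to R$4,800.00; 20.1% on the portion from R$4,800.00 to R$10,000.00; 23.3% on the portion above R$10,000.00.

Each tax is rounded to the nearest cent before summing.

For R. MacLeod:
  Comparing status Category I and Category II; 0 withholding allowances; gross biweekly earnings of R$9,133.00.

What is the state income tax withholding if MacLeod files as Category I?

R$1,765.44

State Income Tax (Category I): taxable = R$9,133.00
  R$1,728.60 + 27.7% × (R$9,133.00 − R$9,000.00) = R$1,728.60 + 27.7% × R$133.00 = R$1,765.44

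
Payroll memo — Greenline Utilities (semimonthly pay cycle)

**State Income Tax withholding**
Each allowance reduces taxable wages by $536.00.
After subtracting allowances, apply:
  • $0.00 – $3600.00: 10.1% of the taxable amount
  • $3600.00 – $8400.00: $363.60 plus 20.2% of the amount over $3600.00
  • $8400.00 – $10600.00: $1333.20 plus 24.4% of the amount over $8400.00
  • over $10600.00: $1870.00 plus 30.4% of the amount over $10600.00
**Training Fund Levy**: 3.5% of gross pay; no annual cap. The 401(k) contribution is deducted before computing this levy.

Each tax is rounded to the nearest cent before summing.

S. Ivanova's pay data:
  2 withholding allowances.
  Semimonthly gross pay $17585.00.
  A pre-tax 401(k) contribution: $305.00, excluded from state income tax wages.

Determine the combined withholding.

$4179.63

State Income Tax: taxable = $17585.00 − $305.00 − 2×$536.00 = $16208.00
  $1870.00 + 30.4% × ($16208.00 − $10600.00) = $1870.00 + 30.4% × $5608.00 = $3574.83
Training Fund Levy: 3.5% × $17280.00 = $604.80
Total: $3574.83 + $604.80 = $4179.63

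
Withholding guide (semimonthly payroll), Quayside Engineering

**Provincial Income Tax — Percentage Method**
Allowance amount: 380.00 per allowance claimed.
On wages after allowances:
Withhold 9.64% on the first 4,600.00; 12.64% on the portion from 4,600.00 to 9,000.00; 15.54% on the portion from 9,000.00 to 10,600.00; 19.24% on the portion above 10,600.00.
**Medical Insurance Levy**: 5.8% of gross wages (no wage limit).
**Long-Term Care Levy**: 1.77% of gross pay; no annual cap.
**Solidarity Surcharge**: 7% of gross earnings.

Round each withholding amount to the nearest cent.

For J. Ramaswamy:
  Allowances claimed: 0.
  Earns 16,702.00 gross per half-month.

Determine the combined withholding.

Provincial Income Tax: taxable = 16,702.00
  1,248.24 + 19.24% × (16,702.00 − 10,600.00) = 1,248.24 + 19.24% × 6,102.00 = 2,422.26
Medical Insurance Levy: 5.8% × 16,702.00 = 968.72
Long-Term Care Levy: 1.77% × 16,702.00 = 295.63
Solidarity Surcharge: 7% × 16,702.00 = 1,169.14
Total: 2,422.26 + 968.72 + 295.63 + 1,169.14 = 4,855.75

4,855.75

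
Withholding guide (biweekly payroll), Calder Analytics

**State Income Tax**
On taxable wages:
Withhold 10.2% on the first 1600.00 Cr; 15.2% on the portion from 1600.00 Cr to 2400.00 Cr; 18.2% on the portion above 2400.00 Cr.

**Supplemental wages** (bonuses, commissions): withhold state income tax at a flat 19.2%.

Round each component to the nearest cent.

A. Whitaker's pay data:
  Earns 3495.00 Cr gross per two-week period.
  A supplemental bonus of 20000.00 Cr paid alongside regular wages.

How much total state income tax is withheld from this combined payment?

4324.09 Cr

State Income Tax: taxable = 3495.00 Cr
  284.80 Cr + 18.2% × (3495.00 Cr − 2400.00 Cr) = 284.80 Cr + 18.2% × 1095.00 Cr = 484.09 Cr
Supplemental (19.2% flat on bonus): 19.2% × 20000.00 Cr = 3840.00 Cr
Total state income tax: 484.09 Cr + 3840.00 Cr = 4324.09 Cr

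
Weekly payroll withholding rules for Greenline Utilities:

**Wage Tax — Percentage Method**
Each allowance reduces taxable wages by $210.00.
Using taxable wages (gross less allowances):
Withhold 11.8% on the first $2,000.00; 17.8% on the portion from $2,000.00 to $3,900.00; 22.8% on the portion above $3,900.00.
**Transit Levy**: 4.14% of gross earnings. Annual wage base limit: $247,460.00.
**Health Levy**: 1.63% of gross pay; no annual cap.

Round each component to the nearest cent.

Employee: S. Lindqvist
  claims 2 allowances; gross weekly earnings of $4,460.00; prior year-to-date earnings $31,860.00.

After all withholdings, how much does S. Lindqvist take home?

$3,596.54

Wage Tax: taxable = $4,460.00 − 2×$210.00 = $4,040.00
  $574.20 + 22.8% × ($4,040.00 − $3,900.00) = $574.20 + 22.8% × $140.00 = $606.12
Transit Levy: 4.14% × $4,460.00 = $184.64
Health Levy: 1.63% × $4,460.00 = $72.70
Total withheld: $606.12 + $184.64 + $72.70 = $863.46
Net pay: $4,460.00 − $863.46 = $3,596.54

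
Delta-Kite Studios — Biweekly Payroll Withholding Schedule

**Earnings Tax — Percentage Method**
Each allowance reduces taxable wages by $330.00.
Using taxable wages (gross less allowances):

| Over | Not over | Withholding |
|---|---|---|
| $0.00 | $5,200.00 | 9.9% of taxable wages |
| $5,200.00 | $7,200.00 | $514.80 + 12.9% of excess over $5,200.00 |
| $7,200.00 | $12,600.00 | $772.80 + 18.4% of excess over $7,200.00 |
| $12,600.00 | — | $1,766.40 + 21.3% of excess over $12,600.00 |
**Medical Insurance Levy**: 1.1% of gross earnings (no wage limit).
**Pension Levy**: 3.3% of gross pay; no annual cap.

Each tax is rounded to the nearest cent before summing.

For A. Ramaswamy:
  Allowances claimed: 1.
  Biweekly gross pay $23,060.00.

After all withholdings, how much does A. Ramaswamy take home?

Earnings Tax: taxable = $23,060.00 − 1×$330.00 = $22,730.00
  $1,766.40 + 21.3% × ($22,730.00 − $12,600.00) = $1,766.40 + 21.3% × $10,130.00 = $3,924.09
Medical Insurance Levy: 1.1% × $23,060.00 = $253.66
Pension Levy: 3.3% × $23,060.00 = $760.98
Total withheld: $3,924.09 + $253.66 + $760.98 = $4,938.73
Net pay: $23,060.00 − $4,938.73 = $18,121.27

$18,121.27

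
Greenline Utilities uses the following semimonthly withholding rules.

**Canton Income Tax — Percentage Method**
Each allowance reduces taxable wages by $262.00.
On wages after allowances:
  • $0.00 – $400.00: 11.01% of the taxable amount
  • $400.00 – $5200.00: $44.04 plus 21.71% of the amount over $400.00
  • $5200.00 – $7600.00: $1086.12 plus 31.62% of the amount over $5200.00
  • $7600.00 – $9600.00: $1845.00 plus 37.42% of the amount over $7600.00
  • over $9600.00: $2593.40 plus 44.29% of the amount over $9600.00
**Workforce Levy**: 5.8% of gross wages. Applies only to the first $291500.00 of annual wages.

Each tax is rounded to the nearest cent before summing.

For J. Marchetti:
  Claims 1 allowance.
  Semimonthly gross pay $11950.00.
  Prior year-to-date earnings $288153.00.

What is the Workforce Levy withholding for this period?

Workforce Levy: cap $291500.00 − YTD $288153.00 = $3347.00 subject; 5.8% × $3347.00 = $194.13

$194.13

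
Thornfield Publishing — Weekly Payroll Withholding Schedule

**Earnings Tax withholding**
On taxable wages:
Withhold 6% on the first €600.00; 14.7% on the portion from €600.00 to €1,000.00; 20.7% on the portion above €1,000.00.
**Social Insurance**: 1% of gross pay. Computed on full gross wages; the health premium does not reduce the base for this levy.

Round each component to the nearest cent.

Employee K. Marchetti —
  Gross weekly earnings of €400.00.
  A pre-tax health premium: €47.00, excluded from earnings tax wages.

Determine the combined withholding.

Earnings Tax: taxable = €400.00 − €47.00 = €353.00
  6% × €353.00 = €21.18
Social Insurance: 1% × €400.00 = €4.00
Total: €21.18 + €4.00 = €25.18

€25.18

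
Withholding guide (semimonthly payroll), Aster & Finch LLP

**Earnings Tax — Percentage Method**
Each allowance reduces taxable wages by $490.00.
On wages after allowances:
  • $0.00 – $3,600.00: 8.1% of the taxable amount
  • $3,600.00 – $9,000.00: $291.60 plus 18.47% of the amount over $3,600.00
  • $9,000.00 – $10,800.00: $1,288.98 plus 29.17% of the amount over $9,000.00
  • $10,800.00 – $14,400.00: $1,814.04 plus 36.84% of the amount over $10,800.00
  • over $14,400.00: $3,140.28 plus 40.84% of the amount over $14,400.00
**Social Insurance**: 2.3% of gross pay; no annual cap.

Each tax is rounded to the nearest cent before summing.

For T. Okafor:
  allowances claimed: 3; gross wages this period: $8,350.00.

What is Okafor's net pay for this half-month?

$7,260.53

Earnings Tax: taxable = $8,350.00 − 3×$490.00 = $6,880.00
  $291.60 + 18.47% × ($6,880.00 − $3,600.00) = $291.60 + 18.47% × $3,280.00 = $897.42
Social Insurance: 2.3% × $8,350.00 = $192.05
Total withheld: $897.42 + $192.05 = $1,089.47
Net pay: $8,350.00 − $1,089.47 = $7,260.53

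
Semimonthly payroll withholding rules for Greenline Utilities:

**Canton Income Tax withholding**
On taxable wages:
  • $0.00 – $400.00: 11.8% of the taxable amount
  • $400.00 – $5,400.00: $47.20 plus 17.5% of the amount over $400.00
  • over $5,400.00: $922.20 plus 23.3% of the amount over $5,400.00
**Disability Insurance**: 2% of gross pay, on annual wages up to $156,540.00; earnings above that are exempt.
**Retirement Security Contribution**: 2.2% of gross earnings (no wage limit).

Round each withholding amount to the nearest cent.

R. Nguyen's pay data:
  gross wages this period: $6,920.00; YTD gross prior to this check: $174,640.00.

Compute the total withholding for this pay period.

Canton Income Tax: taxable = $6,920.00
  $922.20 + 23.3% × ($6,920.00 − $5,400.00) = $922.20 + 23.3% × $1,520.00 = $1,276.36
Disability Insurance: YTD $174,640.00 ≥ cap $156,540.00 → $0.00
Retirement Security Contribution: 2.2% × $6,920.00 = $152.24
Total: $1,276.36 + $0.00 + $152.24 = $1,428.60

$1,428.60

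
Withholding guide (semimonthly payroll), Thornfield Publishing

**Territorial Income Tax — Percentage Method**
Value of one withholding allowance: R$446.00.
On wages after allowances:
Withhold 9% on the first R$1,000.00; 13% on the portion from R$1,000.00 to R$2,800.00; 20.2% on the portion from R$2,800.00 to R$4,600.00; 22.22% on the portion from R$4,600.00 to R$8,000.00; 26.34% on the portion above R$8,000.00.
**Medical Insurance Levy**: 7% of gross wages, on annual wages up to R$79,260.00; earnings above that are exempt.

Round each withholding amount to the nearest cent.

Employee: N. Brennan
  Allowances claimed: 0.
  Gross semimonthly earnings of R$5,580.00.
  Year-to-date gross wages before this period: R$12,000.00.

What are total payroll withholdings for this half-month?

Territorial Income Tax: taxable = R$5,580.00
  R$687.60 + 22.22% × (R$5,580.00 − R$4,600.00) = R$687.60 + 22.22% × R$980.00 = R$905.36
Medical Insurance Levy: 7% × R$5,580.00 = R$390.60
Total: R$905.36 + R$390.60 = R$1,295.96

R$1,295.96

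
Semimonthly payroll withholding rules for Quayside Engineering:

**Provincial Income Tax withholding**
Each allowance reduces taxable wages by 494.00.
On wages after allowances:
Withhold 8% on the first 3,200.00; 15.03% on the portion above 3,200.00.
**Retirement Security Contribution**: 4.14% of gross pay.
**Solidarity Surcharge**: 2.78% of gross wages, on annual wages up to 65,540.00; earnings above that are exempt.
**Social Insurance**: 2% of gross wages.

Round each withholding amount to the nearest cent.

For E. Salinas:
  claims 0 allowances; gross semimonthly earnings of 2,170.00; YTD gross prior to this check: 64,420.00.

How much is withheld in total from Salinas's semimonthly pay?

337.98

Provincial Income Tax: taxable = 2,170.00
  8% × 2,170.00 = 173.60
Retirement Security Contribution: 4.14% × 2,170.00 = 89.84
Solidarity Surcharge: cap 65,540.00 − YTD 64,420.00 = 1,120.00 subject; 2.78% × 1,120.00 = 31.14
Social Insurance: 2% × 2,170.00 = 43.40
Total: 173.60 + 89.84 + 31.14 + 43.40 = 337.98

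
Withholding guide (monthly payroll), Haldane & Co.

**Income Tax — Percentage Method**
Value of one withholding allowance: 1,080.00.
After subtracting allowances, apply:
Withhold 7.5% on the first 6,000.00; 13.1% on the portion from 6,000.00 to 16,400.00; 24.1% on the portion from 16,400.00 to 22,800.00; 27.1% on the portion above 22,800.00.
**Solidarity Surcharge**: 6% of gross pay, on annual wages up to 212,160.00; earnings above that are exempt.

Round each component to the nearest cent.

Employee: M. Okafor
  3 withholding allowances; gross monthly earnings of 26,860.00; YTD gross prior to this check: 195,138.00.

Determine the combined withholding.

Income Tax: taxable = 26,860.00 − 3×1,080.00 = 23,620.00
  3,354.80 + 27.1% × (23,620.00 − 22,800.00) = 3,354.80 + 27.1% × 820.00 = 3,577.02
Solidarity Surcharge: cap 212,160.00 − YTD 195,138.00 = 17,022.00 subject; 6% × 17,022.00 = 1,021.32
Total: 3,577.02 + 1,021.32 = 4,598.34

4,598.34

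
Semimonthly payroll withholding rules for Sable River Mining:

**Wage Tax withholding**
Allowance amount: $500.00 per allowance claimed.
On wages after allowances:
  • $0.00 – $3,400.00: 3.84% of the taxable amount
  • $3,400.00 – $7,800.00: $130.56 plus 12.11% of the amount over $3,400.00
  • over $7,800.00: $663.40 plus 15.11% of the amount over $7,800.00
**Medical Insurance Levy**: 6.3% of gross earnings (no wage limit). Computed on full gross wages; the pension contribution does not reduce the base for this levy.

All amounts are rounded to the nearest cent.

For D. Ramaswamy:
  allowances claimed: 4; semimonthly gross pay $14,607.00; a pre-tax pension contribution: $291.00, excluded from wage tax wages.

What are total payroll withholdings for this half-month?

Wage Tax: taxable = $14,607.00 − $291.00 − 4×$500.00 = $12,316.00
  $663.40 + 15.11% × ($12,316.00 − $7,800.00) = $663.40 + 15.11% × $4,516.00 = $1,345.77
Medical Insurance Levy: 6.3% × $14,607.00 = $920.24
Total: $1,345.77 + $920.24 = $2,266.01

$2,266.01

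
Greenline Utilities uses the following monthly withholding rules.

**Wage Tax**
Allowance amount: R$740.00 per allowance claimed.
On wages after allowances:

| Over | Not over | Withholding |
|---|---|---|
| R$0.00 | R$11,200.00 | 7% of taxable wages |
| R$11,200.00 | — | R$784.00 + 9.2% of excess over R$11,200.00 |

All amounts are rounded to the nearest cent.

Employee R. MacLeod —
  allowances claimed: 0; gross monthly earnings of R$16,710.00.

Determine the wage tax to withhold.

Wage Tax: taxable = R$16,710.00
  R$784.00 + 9.2% × (R$16,710.00 − R$11,200.00) = R$784.00 + 9.2% × R$5,510.00 = R$1,290.92

R$1,290.92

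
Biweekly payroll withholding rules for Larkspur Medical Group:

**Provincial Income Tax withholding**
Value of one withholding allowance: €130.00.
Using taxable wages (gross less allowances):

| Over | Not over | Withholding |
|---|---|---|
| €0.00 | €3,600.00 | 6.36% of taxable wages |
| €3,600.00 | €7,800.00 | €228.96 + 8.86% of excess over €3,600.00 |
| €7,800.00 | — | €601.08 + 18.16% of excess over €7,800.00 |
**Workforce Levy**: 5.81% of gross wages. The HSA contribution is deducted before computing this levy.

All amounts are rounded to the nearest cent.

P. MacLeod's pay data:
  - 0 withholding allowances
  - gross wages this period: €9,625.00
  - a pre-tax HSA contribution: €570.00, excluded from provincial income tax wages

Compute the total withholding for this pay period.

Provincial Income Tax: taxable = €9,625.00 − €570.00 = €9,055.00
  €601.08 + 18.16% × (€9,055.00 − €7,800.00) = €601.08 + 18.16% × €1,255.00 = €828.99
Workforce Levy: 5.81% × €9,055.00 = €526.10
Total: €828.99 + €526.10 = €1,355.09

€1,355.09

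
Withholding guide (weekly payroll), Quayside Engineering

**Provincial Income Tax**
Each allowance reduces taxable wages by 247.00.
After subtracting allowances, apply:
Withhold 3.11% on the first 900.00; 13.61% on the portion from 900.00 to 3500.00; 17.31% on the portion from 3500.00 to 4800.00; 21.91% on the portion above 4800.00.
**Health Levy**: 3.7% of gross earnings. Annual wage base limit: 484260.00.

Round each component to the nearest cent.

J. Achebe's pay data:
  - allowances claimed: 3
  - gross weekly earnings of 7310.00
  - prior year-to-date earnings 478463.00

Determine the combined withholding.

1208.96

Provincial Income Tax: taxable = 7310.00 − 3×247.00 = 6569.00
  606.88 + 21.91% × (6569.00 − 4800.00) = 606.88 + 21.91% × 1769.00 = 994.47
Health Levy: cap 484260.00 − YTD 478463.00 = 5797.00 subject; 3.7% × 5797.00 = 214.49
Total: 994.47 + 214.49 = 1208.96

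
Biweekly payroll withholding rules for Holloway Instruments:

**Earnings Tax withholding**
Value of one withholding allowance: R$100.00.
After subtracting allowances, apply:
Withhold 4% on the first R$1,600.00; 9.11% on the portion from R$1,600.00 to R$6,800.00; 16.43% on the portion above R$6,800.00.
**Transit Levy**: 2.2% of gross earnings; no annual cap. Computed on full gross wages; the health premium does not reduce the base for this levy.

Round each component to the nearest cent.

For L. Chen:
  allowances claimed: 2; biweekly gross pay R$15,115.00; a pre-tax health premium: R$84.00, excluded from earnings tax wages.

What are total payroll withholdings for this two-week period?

Earnings Tax: taxable = R$15,115.00 − R$84.00 − 2×R$100.00 = R$14,831.00
  R$537.72 + 16.43% × (R$14,831.00 − R$6,800.00) = R$537.72 + 16.43% × R$8,031.00 = R$1,857.21
Transit Levy: 2.2% × R$15,115.00 = R$332.53
Total: R$1,857.21 + R$332.53 = R$2,189.74

R$2,189.74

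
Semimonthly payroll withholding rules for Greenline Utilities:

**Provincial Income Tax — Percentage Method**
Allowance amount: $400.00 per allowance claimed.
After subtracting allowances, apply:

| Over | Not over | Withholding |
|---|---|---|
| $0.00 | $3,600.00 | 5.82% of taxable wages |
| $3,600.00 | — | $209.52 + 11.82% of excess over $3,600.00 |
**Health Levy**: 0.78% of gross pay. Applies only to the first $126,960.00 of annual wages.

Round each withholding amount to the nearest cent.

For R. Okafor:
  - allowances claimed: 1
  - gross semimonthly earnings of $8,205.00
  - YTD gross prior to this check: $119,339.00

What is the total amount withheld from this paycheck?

$765.99

Provincial Income Tax: taxable = $8,205.00 − 1×$400.00 = $7,805.00
  $209.52 + 11.82% × ($7,805.00 − $3,600.00) = $209.52 + 11.82% × $4,205.00 = $706.55
Health Levy: cap $126,960.00 − YTD $119,339.00 = $7,621.00 subject; 0.78% × $7,621.00 = $59.44
Total: $706.55 + $59.44 = $765.99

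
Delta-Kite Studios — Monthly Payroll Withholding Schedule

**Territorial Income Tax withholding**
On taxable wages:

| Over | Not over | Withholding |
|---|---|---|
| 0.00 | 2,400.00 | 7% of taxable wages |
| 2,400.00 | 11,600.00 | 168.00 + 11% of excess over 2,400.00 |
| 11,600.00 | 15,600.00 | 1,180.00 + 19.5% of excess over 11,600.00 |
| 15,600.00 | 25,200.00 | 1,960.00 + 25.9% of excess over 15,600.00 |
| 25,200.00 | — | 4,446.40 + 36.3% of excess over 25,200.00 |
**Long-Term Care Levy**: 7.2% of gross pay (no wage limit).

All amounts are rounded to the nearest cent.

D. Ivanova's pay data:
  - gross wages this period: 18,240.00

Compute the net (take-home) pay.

Territorial Income Tax: taxable = 18,240.00
  1,960.00 + 25.9% × (18,240.00 − 15,600.00) = 1,960.00 + 25.9% × 2,640.00 = 2,643.76
Long-Term Care Levy: 7.2% × 18,240.00 = 1,313.28
Total withheld: 2,643.76 + 1,313.28 = 3,957.04
Net pay: 18,240.00 − 3,957.04 = 14,282.96

14,282.96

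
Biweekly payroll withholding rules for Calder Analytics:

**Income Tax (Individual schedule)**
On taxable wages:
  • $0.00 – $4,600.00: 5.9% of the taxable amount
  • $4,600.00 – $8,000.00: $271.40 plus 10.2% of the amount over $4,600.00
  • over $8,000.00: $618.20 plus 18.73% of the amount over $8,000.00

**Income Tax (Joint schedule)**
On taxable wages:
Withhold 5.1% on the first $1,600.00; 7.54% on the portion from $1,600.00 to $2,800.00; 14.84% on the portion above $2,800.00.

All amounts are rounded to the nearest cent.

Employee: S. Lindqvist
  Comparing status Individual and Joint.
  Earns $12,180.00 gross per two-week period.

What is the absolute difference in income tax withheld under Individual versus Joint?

$162.96

Income Tax (Individual): taxable = $12,180.00
  $618.20 + 18.73% × ($12,180.00 − $8,000.00) = $618.20 + 18.73% × $4,180.00 = $1,401.11
Income Tax (Joint): taxable = $12,180.00
  $172.08 + 14.84% × ($12,180.00 − $2,800.00) = $172.08 + 14.84% × $9,380.00 = $1,564.07
Difference: |$1,401.11 − $1,564.07| = $162.96 (higher under Joint)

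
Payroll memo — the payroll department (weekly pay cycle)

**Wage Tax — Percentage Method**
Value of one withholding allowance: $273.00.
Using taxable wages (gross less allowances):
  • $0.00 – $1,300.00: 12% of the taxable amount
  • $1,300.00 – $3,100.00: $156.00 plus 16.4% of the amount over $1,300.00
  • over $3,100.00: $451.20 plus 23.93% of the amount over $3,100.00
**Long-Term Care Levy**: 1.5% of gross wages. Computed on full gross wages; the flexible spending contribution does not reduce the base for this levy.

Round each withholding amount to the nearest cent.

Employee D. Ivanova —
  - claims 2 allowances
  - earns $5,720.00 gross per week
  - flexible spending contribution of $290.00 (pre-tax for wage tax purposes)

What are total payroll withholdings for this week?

$963.91

Wage Tax: taxable = $5,720.00 − $290.00 − 2×$273.00 = $4,884.00
  $451.20 + 23.93% × ($4,884.00 − $3,100.00) = $451.20 + 23.93% × $1,784.00 = $878.11
Long-Term Care Levy: 1.5% × $5,720.00 = $85.80
Total: $878.11 + $85.80 = $963.91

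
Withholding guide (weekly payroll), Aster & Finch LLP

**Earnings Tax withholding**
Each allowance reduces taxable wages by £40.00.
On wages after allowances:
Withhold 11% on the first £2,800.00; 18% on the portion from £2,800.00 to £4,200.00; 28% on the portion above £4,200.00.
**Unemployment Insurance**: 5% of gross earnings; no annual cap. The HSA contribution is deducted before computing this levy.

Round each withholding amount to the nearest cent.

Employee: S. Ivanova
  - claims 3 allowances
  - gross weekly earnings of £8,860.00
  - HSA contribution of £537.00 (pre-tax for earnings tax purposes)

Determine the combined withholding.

Earnings Tax: taxable = £8,860.00 − £537.00 − 3×£40.00 = £8,203.00
  £560.00 + 28% × (£8,203.00 − £4,200.00) = £560.00 + 28% × £4,003.00 = £1,680.84
Unemployment Insurance: 5% × £8,323.00 = £416.15
Total: £1,680.84 + £416.15 = £2,096.99

£2,096.99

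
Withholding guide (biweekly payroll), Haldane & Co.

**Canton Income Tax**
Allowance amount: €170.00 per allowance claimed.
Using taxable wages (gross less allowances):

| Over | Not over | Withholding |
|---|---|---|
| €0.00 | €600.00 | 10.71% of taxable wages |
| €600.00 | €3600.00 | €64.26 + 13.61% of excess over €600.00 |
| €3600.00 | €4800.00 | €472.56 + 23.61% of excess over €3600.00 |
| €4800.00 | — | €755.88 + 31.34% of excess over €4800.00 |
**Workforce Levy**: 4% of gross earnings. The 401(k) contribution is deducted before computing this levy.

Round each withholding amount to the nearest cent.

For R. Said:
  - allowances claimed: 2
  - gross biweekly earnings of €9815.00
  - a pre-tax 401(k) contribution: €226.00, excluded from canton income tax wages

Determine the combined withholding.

Canton Income Tax: taxable = €9815.00 − €226.00 − 2×€170.00 = €9249.00
  €755.88 + 31.34% × (€9249.00 − €4800.00) = €755.88 + 31.34% × €4449.00 = €2150.20
Workforce Levy: 4% × €9589.00 = €383.56
Total: €2150.20 + €383.56 = €2533.76

€2533.76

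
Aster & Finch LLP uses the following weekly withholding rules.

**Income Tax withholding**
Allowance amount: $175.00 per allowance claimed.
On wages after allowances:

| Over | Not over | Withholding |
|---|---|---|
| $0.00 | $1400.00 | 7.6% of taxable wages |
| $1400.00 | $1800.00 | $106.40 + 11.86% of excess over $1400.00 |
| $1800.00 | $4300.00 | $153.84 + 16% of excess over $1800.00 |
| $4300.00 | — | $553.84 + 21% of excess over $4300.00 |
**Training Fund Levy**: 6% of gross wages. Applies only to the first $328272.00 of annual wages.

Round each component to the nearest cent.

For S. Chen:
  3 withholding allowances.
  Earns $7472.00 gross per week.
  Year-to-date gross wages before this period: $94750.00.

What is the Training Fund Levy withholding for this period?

Training Fund Levy: 6% × $7472.00 = $448.32

$448.32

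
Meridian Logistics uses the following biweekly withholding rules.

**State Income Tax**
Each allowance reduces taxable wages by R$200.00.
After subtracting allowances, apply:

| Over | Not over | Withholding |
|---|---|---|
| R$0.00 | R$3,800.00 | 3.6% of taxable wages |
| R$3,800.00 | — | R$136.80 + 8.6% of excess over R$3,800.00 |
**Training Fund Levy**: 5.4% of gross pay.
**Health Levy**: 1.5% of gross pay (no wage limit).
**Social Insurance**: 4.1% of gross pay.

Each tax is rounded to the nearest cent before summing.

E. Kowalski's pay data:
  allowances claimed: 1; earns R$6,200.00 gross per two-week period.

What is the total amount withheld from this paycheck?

R$1,008.00

State Income Tax: taxable = R$6,200.00 − 1×R$200.00 = R$6,000.00
  R$136.80 + 8.6% × (R$6,000.00 − R$3,800.00) = R$136.80 + 8.6% × R$2,200.00 = R$326.00
Training Fund Levy: 5.4% × R$6,200.00 = R$334.80
Health Levy: 1.5% × R$6,200.00 = R$93.00
Social Insurance: 4.1% × R$6,200.00 = R$254.20
Total: R$326.00 + R$334.80 + R$93.00 + R$254.20 = R$1,008.00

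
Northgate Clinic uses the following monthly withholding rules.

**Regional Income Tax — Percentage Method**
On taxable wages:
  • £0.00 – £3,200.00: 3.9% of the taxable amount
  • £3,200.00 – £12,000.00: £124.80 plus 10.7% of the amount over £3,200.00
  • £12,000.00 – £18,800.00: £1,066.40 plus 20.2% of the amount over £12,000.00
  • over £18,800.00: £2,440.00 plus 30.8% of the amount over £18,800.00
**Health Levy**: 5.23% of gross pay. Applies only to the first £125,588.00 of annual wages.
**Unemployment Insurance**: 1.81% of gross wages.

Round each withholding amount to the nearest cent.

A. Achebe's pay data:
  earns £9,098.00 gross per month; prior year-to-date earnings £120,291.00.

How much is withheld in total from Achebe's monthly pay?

Regional Income Tax: taxable = £9,098.00
  £124.80 + 10.7% × (£9,098.00 − £3,200.00) = £124.80 + 10.7% × £5,898.00 = £755.89
Health Levy: cap £125,588.00 − YTD £120,291.00 = £5,297.00 subject; 5.23% × £5,297.00 = £277.03
Unemployment Insurance: 1.81% × £9,098.00 = £164.67
Total: £755.89 + £277.03 + £164.67 = £1,197.59

£1,197.59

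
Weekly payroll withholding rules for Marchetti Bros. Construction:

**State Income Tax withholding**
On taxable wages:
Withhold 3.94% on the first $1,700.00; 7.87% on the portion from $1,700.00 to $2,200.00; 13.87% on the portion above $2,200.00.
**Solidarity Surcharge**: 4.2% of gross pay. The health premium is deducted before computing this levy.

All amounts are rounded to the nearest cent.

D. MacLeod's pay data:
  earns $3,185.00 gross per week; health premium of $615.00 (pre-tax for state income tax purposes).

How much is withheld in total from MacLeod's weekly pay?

State Income Tax: taxable = $3,185.00 − $615.00 = $2,570.00
  $106.33 + 13.87% × ($2,570.00 − $2,200.00) = $106.33 + 13.87% × $370.00 = $157.65
Solidarity Surcharge: 4.2% × $2,570.00 = $107.94
Total: $157.65 + $107.94 = $265.59

$265.59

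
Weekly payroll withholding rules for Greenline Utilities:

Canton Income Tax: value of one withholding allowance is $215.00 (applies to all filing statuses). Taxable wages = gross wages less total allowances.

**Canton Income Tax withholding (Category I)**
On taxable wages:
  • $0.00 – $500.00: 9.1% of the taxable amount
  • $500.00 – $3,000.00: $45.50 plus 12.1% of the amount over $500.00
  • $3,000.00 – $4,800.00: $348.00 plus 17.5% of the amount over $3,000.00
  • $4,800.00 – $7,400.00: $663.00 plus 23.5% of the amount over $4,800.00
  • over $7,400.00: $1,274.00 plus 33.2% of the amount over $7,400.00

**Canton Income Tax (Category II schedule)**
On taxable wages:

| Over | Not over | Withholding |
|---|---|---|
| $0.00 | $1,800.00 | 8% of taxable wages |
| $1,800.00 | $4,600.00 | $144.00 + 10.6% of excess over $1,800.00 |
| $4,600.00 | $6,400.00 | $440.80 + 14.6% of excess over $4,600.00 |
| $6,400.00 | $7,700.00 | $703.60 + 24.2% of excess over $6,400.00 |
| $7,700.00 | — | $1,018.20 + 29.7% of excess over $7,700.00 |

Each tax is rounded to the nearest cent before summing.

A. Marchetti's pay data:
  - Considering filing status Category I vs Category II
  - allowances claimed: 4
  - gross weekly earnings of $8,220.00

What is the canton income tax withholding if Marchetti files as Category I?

Canton Income Tax (Category I): taxable = $8,220.00 − 4×$215.00 = $7,360.00
  $663.00 + 23.5% × ($7,360.00 − $4,800.00) = $663.00 + 23.5% × $2,560.00 = $1,264.60

$1,264.60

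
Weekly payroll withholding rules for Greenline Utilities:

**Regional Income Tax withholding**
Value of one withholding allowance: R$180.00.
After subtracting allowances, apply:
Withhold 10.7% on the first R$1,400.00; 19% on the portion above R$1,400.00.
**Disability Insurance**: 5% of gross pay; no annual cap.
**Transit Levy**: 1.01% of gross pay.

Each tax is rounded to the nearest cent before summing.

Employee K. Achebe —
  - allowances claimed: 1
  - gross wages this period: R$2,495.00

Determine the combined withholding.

Regional Income Tax: taxable = R$2,495.00 − 1×R$180.00 = R$2,315.00
  R$149.80 + 19% × (R$2,315.00 − R$1,400.00) = R$149.80 + 19% × R$915.00 = R$323.65
Disability Insurance: 5% × R$2,495.00 = R$124.75
Transit Levy: 1.01% × R$2,495.00 = R$25.20
Total: R$323.65 + R$124.75 + R$25.20 = R$473.60

R$473.60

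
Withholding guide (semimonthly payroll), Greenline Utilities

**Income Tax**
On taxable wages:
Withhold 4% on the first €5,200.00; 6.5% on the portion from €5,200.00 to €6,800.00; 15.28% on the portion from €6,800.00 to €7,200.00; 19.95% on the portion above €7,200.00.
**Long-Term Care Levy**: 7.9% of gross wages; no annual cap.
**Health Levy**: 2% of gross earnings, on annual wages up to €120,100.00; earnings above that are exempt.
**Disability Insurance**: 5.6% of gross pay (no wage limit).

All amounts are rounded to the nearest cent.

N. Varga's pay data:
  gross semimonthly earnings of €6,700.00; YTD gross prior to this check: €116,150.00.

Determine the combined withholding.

Income Tax: taxable = €6,700.00
  €208.00 + 6.5% × (€6,700.00 − €5,200.00) = €208.00 + 6.5% × €1,500.00 = €305.50
Long-Term Care Levy: 7.9% × €6,700.00 = €529.30
Health Levy: cap €120,100.00 − YTD €116,150.00 = €3,950.00 subject; 2% × €3,950.00 = €79.00
Disability Insurance: 5.6% × €6,700.00 = €375.20
Total: €305.50 + €529.30 + €79.00 + €375.20 = €1,289.00

€1,289.00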